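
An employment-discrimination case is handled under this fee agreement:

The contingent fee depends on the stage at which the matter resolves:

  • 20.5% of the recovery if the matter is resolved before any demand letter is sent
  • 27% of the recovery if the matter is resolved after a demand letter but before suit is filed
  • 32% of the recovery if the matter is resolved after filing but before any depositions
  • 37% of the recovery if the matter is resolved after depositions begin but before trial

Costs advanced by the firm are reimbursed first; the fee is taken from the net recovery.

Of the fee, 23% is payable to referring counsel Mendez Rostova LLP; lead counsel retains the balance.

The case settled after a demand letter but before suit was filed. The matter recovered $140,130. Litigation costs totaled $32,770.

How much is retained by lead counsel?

Fee base (net of costs): $140,130 − $32,770 = $107,360
The matter settled after a demand letter but before suit was filed, so the 27% rate applies.
$107,360 × 27% = $28,987.20
Referral share: 23% of $28,987.20 = $6,667.06; lead counsel retains $28,987.20 − $6,667.06 = $22,320.14.

$22,320.14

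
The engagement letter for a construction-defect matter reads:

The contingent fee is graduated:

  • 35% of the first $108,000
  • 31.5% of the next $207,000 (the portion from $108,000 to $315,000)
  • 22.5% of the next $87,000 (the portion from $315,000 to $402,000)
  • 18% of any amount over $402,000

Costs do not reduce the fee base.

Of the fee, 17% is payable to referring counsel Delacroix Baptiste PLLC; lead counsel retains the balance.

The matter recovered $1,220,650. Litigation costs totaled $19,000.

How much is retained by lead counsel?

Fee base is the gross recovery, $1,220,650; costs are reimbursed separately.
First $108,000 at 35% = $37,800.00
Next $207,000 at 31.5% = $65,205.00
Next $87,000 at 22.5% = $19,575.00
Remaining $818,650 at 18% = $147,357.00
Fee: $37,800.00 + $65,205.00 + $19,575.00 + $147,357.00 = $269,937.00
Referral share: 17% of $269,937.00 = $45,889.29; lead counsel retains $269,937.00 − $45,889.29 = $224,047.71.

$224,047.71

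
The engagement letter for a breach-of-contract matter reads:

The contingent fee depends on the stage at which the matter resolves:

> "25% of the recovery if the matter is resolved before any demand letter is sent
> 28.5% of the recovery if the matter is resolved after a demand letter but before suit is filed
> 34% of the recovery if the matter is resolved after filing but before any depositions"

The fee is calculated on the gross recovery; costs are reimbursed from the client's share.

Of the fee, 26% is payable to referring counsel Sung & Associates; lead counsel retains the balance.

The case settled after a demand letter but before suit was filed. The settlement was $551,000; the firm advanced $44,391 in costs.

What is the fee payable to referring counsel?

Fee base is the gross recovery, $551,000; costs are reimbursed separately.
The matter settled after a demand letter but before suit was filed, so the 28.5% rate applies.
$551,000 × 28.5% = $157,035.00
Referral share: 26% of $157,035.00 = $40,829.10; lead counsel retains $157,035.00 − $40,829.10 = $116,205.90.

$40,829.10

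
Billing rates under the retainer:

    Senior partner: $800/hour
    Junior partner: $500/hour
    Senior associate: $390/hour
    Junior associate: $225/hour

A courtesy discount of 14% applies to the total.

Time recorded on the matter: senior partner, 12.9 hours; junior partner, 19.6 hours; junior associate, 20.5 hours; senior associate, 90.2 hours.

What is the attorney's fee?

Senior partner: 12.9 × $800 = $10,320.00
Junior partner: 19.6 × $500 = $9,800.00
Senior associate: 90.2 × $390 = $35,178.00
Junior associate: 20.5 × $225 = $4,612.50
Subtotal: $59,910.50
Less 14% discount: −$8,387.47
Total: $59,910.50 − $8,387.47 = $51,523.03

$51,523.03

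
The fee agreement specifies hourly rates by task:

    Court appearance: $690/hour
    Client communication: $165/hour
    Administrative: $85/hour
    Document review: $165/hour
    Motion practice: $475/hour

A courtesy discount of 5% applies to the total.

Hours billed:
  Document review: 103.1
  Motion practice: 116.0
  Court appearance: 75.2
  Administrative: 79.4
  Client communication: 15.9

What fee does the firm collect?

$126,703.40

Court appearance: 75.2 × $690 = $51,888.00
Client communication: 15.9 × $165 = $2,623.50
Administrative: 79.4 × $85 = $6,749.00
Document review: 103.1 × $165 = $17,011.50
Motion practice: 116.0 × $475 = $55,100.00
Subtotal: $133,372.00
Less 5% discount: −$6,668.60
Total: $133,372.00 − $6,668.60 = $126,703.40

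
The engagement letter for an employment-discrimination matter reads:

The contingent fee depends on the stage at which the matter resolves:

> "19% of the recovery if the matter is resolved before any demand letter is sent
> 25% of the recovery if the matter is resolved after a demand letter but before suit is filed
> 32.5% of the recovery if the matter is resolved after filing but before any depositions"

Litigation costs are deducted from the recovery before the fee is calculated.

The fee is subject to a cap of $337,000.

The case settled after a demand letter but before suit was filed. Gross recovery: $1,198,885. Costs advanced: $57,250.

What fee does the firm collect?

Fee base (net of costs): $1,198,885 − $57,250 = $1,141,635
The matter settled after a demand letter but before suit was filed, so the 25% rate applies.
$1,141,635 × 25% = $285,408.75
$285,408.75 is under the $337,000 cap.

$285,408.75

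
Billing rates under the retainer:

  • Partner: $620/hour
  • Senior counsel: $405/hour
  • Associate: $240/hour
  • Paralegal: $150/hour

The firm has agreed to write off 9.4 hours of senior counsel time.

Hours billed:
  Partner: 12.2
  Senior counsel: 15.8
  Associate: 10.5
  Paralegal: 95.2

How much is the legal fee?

$26,956.00

Partner: 12.2 × $620 = $7,564.00
Senior counsel: 15.8 × $405 = $6,399.00
Associate: 10.5 × $240 = $2,520.00
Paralegal: 95.2 × $150 = $14,280.00
Subtotal: $30,763.00
Write-off: 9.4 × $405 = $3,807.00
Total: $30,763.00 − $3,807.00 = $26,956.00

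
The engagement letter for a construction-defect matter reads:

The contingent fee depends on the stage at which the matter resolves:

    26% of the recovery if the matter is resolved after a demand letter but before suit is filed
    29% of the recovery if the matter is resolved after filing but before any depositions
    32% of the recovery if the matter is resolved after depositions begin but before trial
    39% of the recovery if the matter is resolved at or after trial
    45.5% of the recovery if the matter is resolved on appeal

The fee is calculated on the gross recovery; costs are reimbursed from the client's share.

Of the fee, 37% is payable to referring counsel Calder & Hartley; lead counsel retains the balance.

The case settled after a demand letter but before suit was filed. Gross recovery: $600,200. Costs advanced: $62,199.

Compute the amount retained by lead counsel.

$98,312.76

Fee base is the gross recovery, $600,200; costs are reimbursed separately.
The matter settled after a demand letter but before suit was filed, so the 26% rate applies.
$600,200 × 26% = $156,052.00
Referral share: 37% of $156,052.00 = $57,739.24; lead counsel retains $156,052.00 − $57,739.24 = $98,312.76.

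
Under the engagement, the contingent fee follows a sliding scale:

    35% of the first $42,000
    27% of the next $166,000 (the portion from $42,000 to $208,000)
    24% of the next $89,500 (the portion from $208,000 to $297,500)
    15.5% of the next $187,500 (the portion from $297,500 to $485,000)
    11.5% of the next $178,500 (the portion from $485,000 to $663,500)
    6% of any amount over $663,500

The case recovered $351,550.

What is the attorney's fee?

First $42,000 at 35% = $14,700.00
Next $166,000 at 27% = $44,820.00
Next $89,500 at 24% = $21,480.00
Remaining $54,050 at 15.5% = $8,377.75
Fee: $14,700.00 + $44,820.00 + $21,480.00 + $8,377.75 = $89,377.75

$89,377.75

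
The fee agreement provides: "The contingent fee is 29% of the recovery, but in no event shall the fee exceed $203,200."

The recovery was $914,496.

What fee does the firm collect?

29% of $914,496 = $265,203.84
That exceeds the $203,200 cap, so the fee is capped at $203,200.

$203,200.00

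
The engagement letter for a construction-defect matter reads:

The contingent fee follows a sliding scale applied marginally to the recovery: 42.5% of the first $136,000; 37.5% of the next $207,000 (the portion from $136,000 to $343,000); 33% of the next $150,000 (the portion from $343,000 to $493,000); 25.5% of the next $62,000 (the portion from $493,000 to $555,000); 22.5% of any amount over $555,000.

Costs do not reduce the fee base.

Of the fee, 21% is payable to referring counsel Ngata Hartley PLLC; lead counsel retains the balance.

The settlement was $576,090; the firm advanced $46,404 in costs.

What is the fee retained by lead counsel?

$162,329.40

Fee base is the gross recovery, $576,090; costs are reimbursed separately.
First $136,000 at 42.5% = $57,800.00
Next $207,000 at 37.5% = $77,625.00
Next $150,000 at 33% = $49,500.00
Next $62,000 at 25.5% = $15,810.00
Remaining $21,090 at 22.5% = $4,745.25
Fee: $57,800.00 + $77,625.00 + $49,500.00 + $15,810.00 + $4,745.25 = $205,480.25
Referral share: 21% of $205,480.25 = $43,150.85; lead counsel retains $205,480.25 − $43,150.85 = $162,329.40.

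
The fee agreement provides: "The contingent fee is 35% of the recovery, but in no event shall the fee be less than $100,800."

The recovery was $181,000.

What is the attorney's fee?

$100,800.00

35% of $181,000 = $63,350.00
That is below the $100,800 minimum, so the minimum applies.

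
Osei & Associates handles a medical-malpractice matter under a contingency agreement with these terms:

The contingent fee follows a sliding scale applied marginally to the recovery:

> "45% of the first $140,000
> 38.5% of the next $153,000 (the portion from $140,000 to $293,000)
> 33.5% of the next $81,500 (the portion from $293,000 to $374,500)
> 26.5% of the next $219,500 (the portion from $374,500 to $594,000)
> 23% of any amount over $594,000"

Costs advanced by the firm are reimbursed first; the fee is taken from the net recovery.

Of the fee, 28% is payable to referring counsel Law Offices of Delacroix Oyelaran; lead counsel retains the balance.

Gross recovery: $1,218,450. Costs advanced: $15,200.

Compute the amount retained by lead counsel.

$250,201.80

Fee base (net of costs): $1,218,450 − $15,200 = $1,203,250
First $140,000 at 45% = $63,000.00
Next $153,000 at 38.5% = $58,905.00
Next $81,500 at 33.5% = $27,302.50
Next $219,500 at 26.5% = $58,167.50
Remaining $609,250 at 23% = $140,127.50
Fee: $63,000.00 + $58,905.00 + $27,302.50 + $58,167.50 + $140,127.50 = $347,502.50
Referral share: 28% of $347,502.50 = $97,300.70; lead counsel retains $347,502.50 − $97,300.70 = $250,201.80.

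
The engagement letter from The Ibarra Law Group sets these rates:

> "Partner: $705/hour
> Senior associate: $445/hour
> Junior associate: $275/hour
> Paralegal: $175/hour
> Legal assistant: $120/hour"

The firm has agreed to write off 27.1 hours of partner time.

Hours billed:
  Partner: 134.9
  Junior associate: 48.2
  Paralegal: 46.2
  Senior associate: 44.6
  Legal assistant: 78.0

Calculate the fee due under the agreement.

Partner: 134.9 × $705 = $95,104.50
Senior associate: 44.6 × $445 = $19,847.00
Junior associate: 48.2 × $275 = $13,255.00
Paralegal: 46.2 × $175 = $8,085.00
Legal assistant: 78.0 × $120 = $9,360.00
Subtotal: $145,651.50
Write-off: 27.1 × $705 = $19,105.50
Total: $145,651.50 − $19,105.50 = $126,546.00

$126,546.00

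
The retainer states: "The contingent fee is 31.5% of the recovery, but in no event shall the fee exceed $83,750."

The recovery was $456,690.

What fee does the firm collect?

$83,750.00

31.5% of $456,690 = $143,857.35
That exceeds the $83,750 cap, so the fee is capped at $83,750.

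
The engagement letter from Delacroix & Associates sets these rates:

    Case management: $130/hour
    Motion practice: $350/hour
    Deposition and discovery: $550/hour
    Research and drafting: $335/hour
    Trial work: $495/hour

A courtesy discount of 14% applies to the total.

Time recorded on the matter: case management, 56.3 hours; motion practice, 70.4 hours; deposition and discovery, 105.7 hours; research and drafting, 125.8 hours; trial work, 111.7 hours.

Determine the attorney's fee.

$161,274.51

Case management: 56.3 × $130 = $7,319.00
Motion practice: 70.4 × $350 = $24,640.00
Deposition and discovery: 105.7 × $550 = $58,135.00
Research and drafting: 125.8 × $335 = $42,143.00
Trial work: 111.7 × $495 = $55,291.50
Subtotal: $187,528.50
Less 14% discount: −$26,253.99
Total: $187,528.50 − $26,253.99 = $161,274.51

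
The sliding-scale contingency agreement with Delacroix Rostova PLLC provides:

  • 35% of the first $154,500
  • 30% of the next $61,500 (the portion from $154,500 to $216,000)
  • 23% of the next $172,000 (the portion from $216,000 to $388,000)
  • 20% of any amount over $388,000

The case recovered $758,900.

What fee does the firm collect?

$186,265.00

First $154,500 at 35% = $54,075.00
Next $61,500 at 30% = $18,450.00
Next $172,000 at 23% = $39,560.00
Remaining $370,900 at 20% = $74,180.00
Fee: $54,075.00 + $18,450.00 + $39,560.00 + $74,180.00 = $186,265.00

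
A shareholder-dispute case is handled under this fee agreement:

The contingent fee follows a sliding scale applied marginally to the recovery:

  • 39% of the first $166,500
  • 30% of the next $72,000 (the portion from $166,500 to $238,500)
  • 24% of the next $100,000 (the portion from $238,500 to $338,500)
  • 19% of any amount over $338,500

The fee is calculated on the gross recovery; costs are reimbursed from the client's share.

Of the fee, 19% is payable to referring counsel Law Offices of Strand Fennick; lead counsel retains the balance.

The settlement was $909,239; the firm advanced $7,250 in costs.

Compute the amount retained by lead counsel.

$177,370.08

Fee base is the gross recovery, $909,239; costs are reimbursed separately.
First $166,500 at 39% = $64,935.00
Next $72,000 at 30% = $21,600.00
Next $100,000 at 24% = $24,000.00
Remaining $570,739 at 19% = $108,440.41
Fee: $64,935.00 + $21,600.00 + $24,000.00 + $108,440.41 = $218,975.41
Referral share: 19% of $218,975.41 = $41,605.33; lead counsel retains $218,975.41 − $41,605.33 = $177,370.08.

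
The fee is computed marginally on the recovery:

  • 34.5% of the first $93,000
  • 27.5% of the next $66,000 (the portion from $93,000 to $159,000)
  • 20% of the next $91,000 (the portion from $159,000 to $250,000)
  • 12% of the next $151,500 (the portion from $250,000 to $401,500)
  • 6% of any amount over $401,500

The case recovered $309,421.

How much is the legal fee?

First $93,000 at 34.5% = $32,085.00
Next $66,000 at 27.5% = $18,150.00
Next $91,000 at 20% = $18,200.00
Remaining $59,421 at 12% = $7,130.52
Fee: $32,085.00 + $18,150.00 + $18,200.00 + $7,130.52 = $75,565.52

$75,565.52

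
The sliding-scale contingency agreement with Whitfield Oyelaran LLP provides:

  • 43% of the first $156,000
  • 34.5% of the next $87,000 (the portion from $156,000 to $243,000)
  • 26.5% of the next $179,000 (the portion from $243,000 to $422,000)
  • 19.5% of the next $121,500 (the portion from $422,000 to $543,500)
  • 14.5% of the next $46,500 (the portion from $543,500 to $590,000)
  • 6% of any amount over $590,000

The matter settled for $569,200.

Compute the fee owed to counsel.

$171,949.00

First $156,000 at 43% = $67,080.00
Next $87,000 at 34.5% = $30,015.00
Next $179,000 at 26.5% = $47,435.00
Next $121,500 at 19.5% = $23,692.50
Remaining $25,700 at 14.5% = $3,726.50
Fee: $67,080.00 + $30,015.00 + $47,435.00 + $23,692.50 + $3,726.50 = $171,949.00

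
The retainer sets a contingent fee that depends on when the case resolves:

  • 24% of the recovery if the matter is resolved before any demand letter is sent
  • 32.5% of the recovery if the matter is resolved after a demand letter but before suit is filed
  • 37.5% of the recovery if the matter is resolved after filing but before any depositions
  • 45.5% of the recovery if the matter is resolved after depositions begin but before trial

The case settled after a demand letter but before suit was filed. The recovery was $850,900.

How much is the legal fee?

The matter settled after a demand letter but before suit was filed, so the 32.5% rate applies.
$850,900 × 32.5% = $276,542.50

$276,542.50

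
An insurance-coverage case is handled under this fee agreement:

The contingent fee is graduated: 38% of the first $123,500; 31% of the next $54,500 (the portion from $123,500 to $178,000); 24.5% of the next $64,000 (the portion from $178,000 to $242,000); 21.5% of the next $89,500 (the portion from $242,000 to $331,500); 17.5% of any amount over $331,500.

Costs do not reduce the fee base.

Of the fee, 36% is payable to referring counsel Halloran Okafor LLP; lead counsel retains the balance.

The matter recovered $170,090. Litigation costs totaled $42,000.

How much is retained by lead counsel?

Fee base is the gross recovery, $170,090; costs are reimbursed separately.
First $123,500 at 38% = $46,930.00
Remaining $46,590 at 31% = $14,442.90
Fee: $46,930.00 + $14,442.90 = $61,372.90
Referral share: 36% of $61,372.90 = $22,094.24; lead counsel retains $61,372.90 − $22,094.24 = $39,278.66.

$39,278.66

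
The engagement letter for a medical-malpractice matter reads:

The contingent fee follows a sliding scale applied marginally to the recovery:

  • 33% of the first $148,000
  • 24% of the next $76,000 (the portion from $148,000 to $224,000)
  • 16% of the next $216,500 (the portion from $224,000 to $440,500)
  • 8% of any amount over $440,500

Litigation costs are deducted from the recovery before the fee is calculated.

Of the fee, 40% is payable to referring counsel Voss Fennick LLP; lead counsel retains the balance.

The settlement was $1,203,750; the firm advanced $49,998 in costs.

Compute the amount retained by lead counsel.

$95,268.10

Fee base (net of costs): $1,203,750 − $49,998 = $1,153,752
First $148,000 at 33% = $48,840.00
Next $76,000 at 24% = $18,240.00
Next $216,500 at 16% = $34,640.00
Remaining $713,252 at 8% = $57,060.16
Fee: $48,840.00 + $18,240.00 + $34,640.00 + $57,060.16 = $158,780.16
Referral share: 40% of $158,780.16 = $63,512.06; lead counsel retains $158,780.16 − $63,512.06 = $95,268.10.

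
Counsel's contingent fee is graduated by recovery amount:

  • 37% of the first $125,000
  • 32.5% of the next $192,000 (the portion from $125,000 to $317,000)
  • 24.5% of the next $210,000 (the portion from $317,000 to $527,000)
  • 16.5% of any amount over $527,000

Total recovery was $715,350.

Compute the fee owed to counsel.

First $125,000 at 37% = $46,250.00
Next $192,000 at 32.5% = $62,400.00
Next $210,000 at 24.5% = $51,450.00
Remaining $188,350 at 16.5% = $31,077.75
Fee: $46,250.00 + $62,400.00 + $51,450.00 + $31,077.75 = $191,177.75

$191,177.75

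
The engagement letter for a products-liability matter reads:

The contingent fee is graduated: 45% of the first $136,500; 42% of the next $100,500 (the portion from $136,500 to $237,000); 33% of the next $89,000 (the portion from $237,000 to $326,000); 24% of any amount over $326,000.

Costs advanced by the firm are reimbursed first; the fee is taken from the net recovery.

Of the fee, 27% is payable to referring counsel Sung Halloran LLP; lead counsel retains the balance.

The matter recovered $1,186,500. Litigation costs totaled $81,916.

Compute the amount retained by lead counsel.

Fee base (net of costs): $1,186,500 − $81,916 = $1,104,584
First $136,500 at 45% = $61,425.00
Next $100,500 at 42% = $42,210.00
Next $89,000 at 33% = $29,370.00
Remaining $778,584 at 24% = $186,860.16
Fee: $61,425.00 + $42,210.00 + $29,370.00 + $186,860.16 = $319,865.16
Referral share: 27% of $319,865.16 = $86,363.59; lead counsel retains $319,865.16 − $86,363.59 = $233,501.57.

$233,501.57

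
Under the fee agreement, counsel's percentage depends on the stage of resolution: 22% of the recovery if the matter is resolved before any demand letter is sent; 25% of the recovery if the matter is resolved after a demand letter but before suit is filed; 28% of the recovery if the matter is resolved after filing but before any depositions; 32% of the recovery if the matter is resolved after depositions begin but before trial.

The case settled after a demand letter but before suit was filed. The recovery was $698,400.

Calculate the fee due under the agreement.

The matter settled after a demand letter but before suit was filed, so the 25% rate applies.
$698,400 × 25% = $174,600.00

$174,600.00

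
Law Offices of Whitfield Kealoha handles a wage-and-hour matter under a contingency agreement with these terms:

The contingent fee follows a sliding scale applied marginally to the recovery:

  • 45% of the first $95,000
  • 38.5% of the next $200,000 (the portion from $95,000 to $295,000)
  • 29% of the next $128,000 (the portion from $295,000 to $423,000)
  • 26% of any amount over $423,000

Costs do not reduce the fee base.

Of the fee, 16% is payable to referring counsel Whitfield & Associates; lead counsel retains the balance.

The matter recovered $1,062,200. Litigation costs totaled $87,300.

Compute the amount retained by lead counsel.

$271,372.08

Fee base is the gross recovery, $1,062,200; costs are reimbursed separately.
First $95,000 at 45% = $42,750.00
Next $200,000 at 38.5% = $77,000.00
Next $128,000 at 29% = $37,120.00
Remaining $639,200 at 26% = $166,192.00
Fee: $42,750.00 + $77,000.00 + $37,120.00 + $166,192.00 = $323,062.00
Referral share: 16% of $323,062.00 = $51,689.92; lead counsel retains $323,062.00 − $51,689.92 = $271,372.08.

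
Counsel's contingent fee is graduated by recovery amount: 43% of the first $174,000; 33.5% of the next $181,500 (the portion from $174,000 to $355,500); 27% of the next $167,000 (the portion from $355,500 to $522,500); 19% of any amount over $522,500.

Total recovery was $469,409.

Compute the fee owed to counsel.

$166,377.93

First $174,000 at 43% = $74,820.00
Next $181,500 at 33.5% = $60,802.50
Remaining $113,909 at 27% = $30,755.43
Fee: $74,820.00 + $60,802.50 + $30,755.43 = $166,377.93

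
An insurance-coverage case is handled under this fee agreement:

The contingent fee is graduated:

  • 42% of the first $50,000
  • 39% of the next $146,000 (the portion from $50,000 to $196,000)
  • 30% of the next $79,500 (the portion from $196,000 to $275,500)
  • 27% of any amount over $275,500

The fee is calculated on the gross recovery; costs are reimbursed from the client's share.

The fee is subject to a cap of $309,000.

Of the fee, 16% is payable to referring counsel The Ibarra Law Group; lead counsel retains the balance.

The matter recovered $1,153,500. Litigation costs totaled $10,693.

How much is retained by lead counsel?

Fee base is the gross recovery, $1,153,500; costs are reimbursed separately.
First $50,000 at 42% = $21,000.00
Next $146,000 at 39% = $56,940.00
Next $79,500 at 30% = $23,850.00
Remaining $878,000 at 27% = $237,060.00
Fee: $21,000.00 + $56,940.00 + $23,850.00 + $237,060.00 = $338,850.00
$338,850.00 exceeds the $309,000 cap, so the fee is capped at $309,000.00.
Referral share: 16% of $309,000.00 = $49,440.00; lead counsel retains $309,000.00 − $49,440.00 = $259,560.00.

$259,560.00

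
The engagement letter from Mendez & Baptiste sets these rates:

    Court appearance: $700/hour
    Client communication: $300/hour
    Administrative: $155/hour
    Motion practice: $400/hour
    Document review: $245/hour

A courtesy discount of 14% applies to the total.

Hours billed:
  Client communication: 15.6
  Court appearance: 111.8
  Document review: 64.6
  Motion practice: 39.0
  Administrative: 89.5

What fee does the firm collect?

Court appearance: 111.8 × $700 = $78,260.00
Client communication: 15.6 × $300 = $4,680.00
Administrative: 89.5 × $155 = $13,872.50
Motion practice: 39.0 × $400 = $15,600.00
Document review: 64.6 × $245 = $15,827.00
Subtotal: $128,239.50
Less 14% discount: −$17,953.53
Total: $128,239.50 − $17,953.53 = $110,285.97

$110,285.97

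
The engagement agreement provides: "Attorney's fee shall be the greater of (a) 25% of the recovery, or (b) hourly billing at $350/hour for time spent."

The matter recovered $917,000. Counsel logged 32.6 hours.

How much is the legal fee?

(a) 25% of $917,000 = $229,250.00
(b) 32.6 × $350 = $11,410.00
The greater is (a): $229,250.00.

$229,250.00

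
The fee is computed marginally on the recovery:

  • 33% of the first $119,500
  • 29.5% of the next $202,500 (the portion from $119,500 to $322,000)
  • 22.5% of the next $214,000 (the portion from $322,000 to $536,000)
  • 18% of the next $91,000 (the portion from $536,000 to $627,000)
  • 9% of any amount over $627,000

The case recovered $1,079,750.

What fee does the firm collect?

First $119,500 at 33% = $39,435.00
Next $202,500 at 29.5% = $59,737.50
Next $214,000 at 22.5% = $48,150.00
Next $91,000 at 18% = $16,380.00
Remaining $452,750 at 9% = $40,747.50
Fee: $39,435.00 + $59,737.50 + $48,150.00 + $16,380.00 + $40,747.50 = $204,450.00

$204,450.00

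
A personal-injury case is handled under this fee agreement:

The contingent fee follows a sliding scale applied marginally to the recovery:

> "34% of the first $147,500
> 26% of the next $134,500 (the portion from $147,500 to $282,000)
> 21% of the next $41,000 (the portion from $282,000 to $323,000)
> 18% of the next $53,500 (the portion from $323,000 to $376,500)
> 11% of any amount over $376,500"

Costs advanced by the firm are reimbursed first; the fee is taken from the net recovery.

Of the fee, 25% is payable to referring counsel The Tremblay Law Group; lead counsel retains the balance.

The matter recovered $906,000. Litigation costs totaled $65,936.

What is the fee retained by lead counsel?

Fee base (net of costs): $906,000 − $65,936 = $840,064
First $147,500 at 34% = $50,150.00
Next $134,500 at 26% = $34,970.00
Next $41,000 at 21% = $8,610.00
Next $53,500 at 18% = $9,630.00
Remaining $463,564 at 11% = $50,992.04
Fee: $50,150.00 + $34,970.00 + $8,610.00 + $9,630.00 + $50,992.04 = $154,352.04
Referral share: 25% of $154,352.04 = $38,588.01; lead counsel retains $154,352.04 − $38,588.01 = $115,764.03.

$115,764.03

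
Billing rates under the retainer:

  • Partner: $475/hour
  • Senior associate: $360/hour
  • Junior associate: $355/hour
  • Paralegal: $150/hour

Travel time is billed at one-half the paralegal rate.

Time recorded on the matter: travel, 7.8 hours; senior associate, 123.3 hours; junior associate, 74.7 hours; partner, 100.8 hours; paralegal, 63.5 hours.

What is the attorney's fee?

Partner: 100.8 × $475 = $47,880.00
Senior associate: 123.3 × $360 = $44,388.00
Junior associate: 74.7 × $355 = $26,518.50
Paralegal: 63.5 × $150 = $9,525.00
Subtotal: $47,880.00 + $44,388.00 + $26,518.50 + $9,525.00 = $128,311.50
Travel: 7.8 × ($150 ÷ 2) = 7.8 × $75.00 = $585.00
Total: $128,311.50 + $585.00 = $128,896.50

$128,896.50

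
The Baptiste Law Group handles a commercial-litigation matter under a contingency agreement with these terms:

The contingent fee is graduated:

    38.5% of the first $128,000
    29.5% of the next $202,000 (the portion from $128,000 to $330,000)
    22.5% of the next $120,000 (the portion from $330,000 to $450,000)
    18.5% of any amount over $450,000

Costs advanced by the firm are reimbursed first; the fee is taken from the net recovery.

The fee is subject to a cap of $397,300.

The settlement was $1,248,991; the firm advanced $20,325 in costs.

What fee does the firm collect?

Fee base (net of costs): $1,248,991 − $20,325 = $1,228,666
First $128,000 at 38.5% = $49,280.00
Next $202,000 at 29.5% = $59,590.00
Next $120,000 at 22.5% = $27,000.00
Remaining $778,666 at 18.5% = $144,053.21
Fee: $49,280.00 + $59,590.00 + $27,000.00 + $144,053.21 = $279,923.21
$279,923.21 is under the $397,300 cap.

$279,923.21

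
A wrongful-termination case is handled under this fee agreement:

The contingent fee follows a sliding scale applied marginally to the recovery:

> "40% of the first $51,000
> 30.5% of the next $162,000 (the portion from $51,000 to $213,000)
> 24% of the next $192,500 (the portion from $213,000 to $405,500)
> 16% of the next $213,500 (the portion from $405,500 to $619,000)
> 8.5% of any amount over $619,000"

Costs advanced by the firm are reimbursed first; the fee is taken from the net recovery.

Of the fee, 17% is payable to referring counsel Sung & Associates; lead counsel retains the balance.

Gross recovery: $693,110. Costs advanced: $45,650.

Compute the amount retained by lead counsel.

$126,648.95

Fee base (net of costs): $693,110 − $45,650 = $647,460
First $51,000 at 40% = $20,400.00
Next $162,000 at 30.5% = $49,410.00
Next $192,500 at 24% = $46,200.00
Next $213,500 at 16% = $34,160.00
Remaining $28,460 at 8.5% = $2,419.10
Fee: $20,400.00 + $49,410.00 + $46,200.00 + $34,160.00 + $2,419.10 = $152,589.10
Referral share: 17% of $152,589.10 = $25,940.15; lead counsel retains $152,589.10 − $25,940.15 = $126,648.95.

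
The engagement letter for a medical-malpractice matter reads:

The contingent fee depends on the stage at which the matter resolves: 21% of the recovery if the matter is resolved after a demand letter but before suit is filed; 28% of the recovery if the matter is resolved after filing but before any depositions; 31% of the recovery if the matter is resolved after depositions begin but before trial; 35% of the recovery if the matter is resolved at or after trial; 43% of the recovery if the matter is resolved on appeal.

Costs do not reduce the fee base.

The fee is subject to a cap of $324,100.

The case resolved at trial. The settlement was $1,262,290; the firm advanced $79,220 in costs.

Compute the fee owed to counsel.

$324,100.00

Fee base is the gross recovery, $1,262,290; costs are reimbursed separately.
The matter resolved at trial, so the 35% rate applies.
$1,262,290 × 35% = $441,801.50
$441,801.50 exceeds the $324,100 cap, so the fee is capped at $324,100.00.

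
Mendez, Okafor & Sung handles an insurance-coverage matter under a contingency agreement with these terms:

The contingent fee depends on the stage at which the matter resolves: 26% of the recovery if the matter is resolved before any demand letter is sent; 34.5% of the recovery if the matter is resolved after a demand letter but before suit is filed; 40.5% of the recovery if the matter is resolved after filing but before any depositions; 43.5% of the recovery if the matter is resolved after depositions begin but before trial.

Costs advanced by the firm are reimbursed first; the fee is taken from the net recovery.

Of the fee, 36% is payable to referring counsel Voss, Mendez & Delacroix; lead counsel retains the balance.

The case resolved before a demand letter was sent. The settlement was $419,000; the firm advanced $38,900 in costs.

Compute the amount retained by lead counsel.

$63,248.64

Fee base (net of costs): $419,000 − $38,900 = $380,100
The matter resolved before a demand letter was sent, so the 26% rate applies.
$380,100 × 26% = $98,826.00
Referral share: 36% of $98,826.00 = $35,577.36; lead counsel retains $98,826.00 − $35,577.36 = $63,248.64.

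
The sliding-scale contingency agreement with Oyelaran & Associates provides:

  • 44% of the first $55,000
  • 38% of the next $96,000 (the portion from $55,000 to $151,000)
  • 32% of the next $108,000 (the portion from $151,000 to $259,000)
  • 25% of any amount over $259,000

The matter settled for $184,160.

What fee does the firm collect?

First $55,000 at 44% = $24,200.00
Next $96,000 at 38% = $36,480.00
Remaining $33,160 at 32% = $10,611.20
Fee: $24,200.00 + $36,480.00 + $10,611.20 = $71,291.20

$71,291.20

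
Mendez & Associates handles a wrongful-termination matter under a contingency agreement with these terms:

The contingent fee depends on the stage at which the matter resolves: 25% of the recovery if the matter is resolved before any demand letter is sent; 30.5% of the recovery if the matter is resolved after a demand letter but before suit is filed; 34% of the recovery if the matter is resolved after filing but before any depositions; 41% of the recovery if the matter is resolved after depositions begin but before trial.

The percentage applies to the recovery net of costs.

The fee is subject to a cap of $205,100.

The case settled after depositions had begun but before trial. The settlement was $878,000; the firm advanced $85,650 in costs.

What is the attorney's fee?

Fee base (net of costs): $878,000 − $85,650 = $792,350
The matter settled after depositions had begun but before trial, so the 41% rate applies.
$792,350 × 41% = $324,863.50
$324,863.50 exceeds the $205,100 cap, so the fee is capped at $205,100.00.

$205,100.00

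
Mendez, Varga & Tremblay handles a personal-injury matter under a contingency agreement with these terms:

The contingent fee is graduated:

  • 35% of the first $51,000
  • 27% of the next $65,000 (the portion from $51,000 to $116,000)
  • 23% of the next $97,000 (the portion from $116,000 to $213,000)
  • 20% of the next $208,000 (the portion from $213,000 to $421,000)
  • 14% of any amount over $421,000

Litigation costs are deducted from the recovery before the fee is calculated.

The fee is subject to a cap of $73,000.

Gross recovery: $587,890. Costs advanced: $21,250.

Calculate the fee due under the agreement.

Fee base (net of costs): $587,890 − $21,250 = $566,640
First $51,000 at 35% = $17,850.00
Next $65,000 at 27% = $17,550.00
Next $97,000 at 23% = $22,310.00
Next $208,000 at 20% = $41,600.00
Remaining $145,640 at 14% = $20,389.60
Fee: $17,850.00 + $17,550.00 + $22,310.00 + $41,600.00 + $20,389.60 = $119,699.60
$119,699.60 exceeds the $73,000 cap, so the fee is capped at $73,000.00.

$73,000.00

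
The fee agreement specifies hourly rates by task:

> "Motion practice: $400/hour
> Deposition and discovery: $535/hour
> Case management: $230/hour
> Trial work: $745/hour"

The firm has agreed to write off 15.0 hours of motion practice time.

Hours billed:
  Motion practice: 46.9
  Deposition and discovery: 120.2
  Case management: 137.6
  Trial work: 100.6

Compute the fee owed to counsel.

$183,662.00

Motion practice: 46.9 × $400 = $18,760.00
Deposition and discovery: 120.2 × $535 = $64,307.00
Case management: 137.6 × $230 = $31,648.00
Trial work: 100.6 × $745 = $74,947.00
Subtotal: $189,662.00
Write-off: 15.0 × $400 = $6,000.00
Total: $189,662.00 − $6,000.00 = $183,662.00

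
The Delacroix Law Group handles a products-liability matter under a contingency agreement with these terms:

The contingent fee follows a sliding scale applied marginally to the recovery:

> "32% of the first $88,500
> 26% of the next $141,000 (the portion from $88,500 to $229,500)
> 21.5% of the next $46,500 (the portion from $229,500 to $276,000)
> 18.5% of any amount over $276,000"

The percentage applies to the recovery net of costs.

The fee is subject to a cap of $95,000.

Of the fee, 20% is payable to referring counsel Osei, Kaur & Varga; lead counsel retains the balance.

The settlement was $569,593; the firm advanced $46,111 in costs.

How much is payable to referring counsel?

$19,000.00

Fee base (net of costs): $569,593 − $46,111 = $523,482
First $88,500 at 32% = $28,320.00
Next $141,000 at 26% = $36,660.00
Next $46,500 at 21.5% = $9,997.50
Remaining $247,482 at 18.5% = $45,784.17
Fee: $28,320.00 + $36,660.00 + $9,997.50 + $45,784.17 = $120,761.67
$120,761.67 exceeds the $95,000 cap, so the fee is capped at $95,000.00.
Referral share: 20% of $95,000.00 = $19,000.00; lead counsel retains $95,000.00 − $19,000.00 = $76,000.00.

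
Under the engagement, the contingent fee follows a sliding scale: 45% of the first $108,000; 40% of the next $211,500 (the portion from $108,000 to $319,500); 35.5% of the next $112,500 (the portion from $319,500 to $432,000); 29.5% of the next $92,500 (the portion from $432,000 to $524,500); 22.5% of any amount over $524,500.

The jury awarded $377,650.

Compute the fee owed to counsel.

$153,843.25

First $108,000 at 45% = $48,600.00
Next $211,500 at 40% = $84,600.00
Remaining $58,150 at 35.5% = $20,643.25
Fee: $48,600.00 + $84,600.00 + $20,643.25 = $153,843.25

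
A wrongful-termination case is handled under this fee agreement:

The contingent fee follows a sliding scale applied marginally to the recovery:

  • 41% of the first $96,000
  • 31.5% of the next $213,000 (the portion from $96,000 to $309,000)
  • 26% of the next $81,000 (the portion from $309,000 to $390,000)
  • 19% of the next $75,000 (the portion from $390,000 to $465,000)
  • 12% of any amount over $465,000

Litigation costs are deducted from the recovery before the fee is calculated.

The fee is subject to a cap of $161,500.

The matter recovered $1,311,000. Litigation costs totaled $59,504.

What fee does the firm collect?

$161,500.00

Fee base (net of costs): $1,311,000 − $59,504 = $1,251,496
First $96,000 at 41% = $39,360.00
Next $213,000 at 31.5% = $67,095.00
Next $81,000 at 26% = $21,060.00
Next $75,000 at 19% = $14,250.00
Remaining $786,496 at 12% = $94,379.52
Fee: $39,360.00 + $67,095.00 + $21,060.00 + $14,250.00 + $94,379.52 = $236,144.52
$236,144.52 exceeds the $161,500 cap, so the fee is capped at $161,500.00.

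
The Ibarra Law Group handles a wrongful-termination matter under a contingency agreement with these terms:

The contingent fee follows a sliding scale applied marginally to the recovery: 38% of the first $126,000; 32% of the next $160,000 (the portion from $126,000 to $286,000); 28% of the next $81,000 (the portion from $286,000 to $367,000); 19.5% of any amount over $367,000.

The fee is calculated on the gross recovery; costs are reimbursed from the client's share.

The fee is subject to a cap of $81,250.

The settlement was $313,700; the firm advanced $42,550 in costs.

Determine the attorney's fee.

Fee base is the gross recovery, $313,700; costs are reimbursed separately.
First $126,000 at 38% = $47,880.00
Next $160,000 at 32% = $51,200.00
Remaining $27,700 at 28% = $7,756.00
Fee: $47,880.00 + $51,200.00 + $7,756.00 = $106,836.00
$106,836.00 exceeds the $81,250 cap, so the fee is capped at $81,250.00.

$81,250.00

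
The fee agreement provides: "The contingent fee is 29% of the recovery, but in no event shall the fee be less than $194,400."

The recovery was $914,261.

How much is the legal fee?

$265,135.69

29% of $914,261 = $265,135.69
That exceeds the $194,400 minimum.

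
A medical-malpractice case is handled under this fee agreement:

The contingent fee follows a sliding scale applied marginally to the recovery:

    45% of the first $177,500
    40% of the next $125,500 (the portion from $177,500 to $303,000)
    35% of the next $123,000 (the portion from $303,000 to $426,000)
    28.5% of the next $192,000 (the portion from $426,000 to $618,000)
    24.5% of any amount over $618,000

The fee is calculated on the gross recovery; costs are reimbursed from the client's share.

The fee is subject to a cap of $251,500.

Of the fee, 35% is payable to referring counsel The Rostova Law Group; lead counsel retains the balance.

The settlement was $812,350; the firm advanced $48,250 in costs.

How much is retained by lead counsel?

$163,475.00

Fee base is the gross recovery, $812,350; costs are reimbursed separately.
First $177,500 at 45% = $79,875.00
Next $125,500 at 40% = $50,200.00
Next $123,000 at 35% = $43,050.00
Next $192,000 at 28.5% = $54,720.00
Remaining $194,350 at 24.5% = $47,615.75
Fee: $79,875.00 + $50,200.00 + $43,050.00 + $54,720.00 + $47,615.75 = $275,460.75
$275,460.75 exceeds the $251,500 cap, so the fee is capped at $251,500.00.
Referral share: 35% of $251,500.00 = $88,025.00; lead counsel retains $251,500.00 − $88,025.00 = $163,475.00.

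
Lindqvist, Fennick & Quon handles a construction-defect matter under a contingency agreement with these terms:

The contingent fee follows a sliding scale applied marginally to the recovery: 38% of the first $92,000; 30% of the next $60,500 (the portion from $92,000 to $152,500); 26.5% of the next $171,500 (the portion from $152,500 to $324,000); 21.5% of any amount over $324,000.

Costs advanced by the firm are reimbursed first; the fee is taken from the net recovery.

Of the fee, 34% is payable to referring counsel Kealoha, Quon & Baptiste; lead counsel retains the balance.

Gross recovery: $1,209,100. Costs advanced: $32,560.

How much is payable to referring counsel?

Fee base (net of costs): $1,209,100 − $32,560 = $1,176,540
First $92,000 at 38% = $34,960.00
Next $60,500 at 30% = $18,150.00
Next $171,500 at 26.5% = $45,447.50
Remaining $852,540 at 21.5% = $183,296.10
Fee: $34,960.00 + $18,150.00 + $45,447.50 + $183,296.10 = $281,853.60
Referral share: 34% of $281,853.60 = $95,830.22; lead counsel retains $281,853.60 − $95,830.22 = $186,023.38.

$95,830.22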